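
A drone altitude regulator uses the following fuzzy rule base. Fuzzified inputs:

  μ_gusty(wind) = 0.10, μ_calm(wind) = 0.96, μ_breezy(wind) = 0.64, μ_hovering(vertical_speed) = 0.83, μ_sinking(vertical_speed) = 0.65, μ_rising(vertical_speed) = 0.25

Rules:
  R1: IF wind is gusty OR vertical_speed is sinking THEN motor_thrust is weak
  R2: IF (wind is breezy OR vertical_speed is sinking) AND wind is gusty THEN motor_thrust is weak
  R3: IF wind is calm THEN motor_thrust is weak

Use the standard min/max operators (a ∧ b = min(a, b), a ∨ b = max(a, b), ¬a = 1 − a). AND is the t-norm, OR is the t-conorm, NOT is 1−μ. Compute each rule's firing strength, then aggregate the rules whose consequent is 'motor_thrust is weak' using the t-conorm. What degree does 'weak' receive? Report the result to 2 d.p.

R1: gusty=0.10, sinking=0.65; OR[max(a, b)] → w = 0.65
R2: (breezy=0.64 OR sinking=0.65) = 0.65; AND[min(a, b)] with gusty=0.10 → w = 0.10
R3: calm=0.96 → w = 0.96
Rules with consequent 'weak': {R1, R2, R3} → strengths 0.65, 0.10, 0.96
Aggregate via t-conorm [max(a, b)]: 0.96

0.96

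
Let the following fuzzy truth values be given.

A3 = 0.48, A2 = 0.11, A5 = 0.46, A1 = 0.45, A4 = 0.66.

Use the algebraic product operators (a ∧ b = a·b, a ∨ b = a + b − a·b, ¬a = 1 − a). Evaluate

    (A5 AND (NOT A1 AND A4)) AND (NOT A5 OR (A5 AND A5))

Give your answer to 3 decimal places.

NOT A1 = 1 − 0.4500 = 0.5500
NOT A1 AND A4 = a·b on (0.5500, 0.6600) = 0.3630
A5 AND (NOT A1 AND A4) = a·b on (0.4600, 0.3630) = 0.1670
NOT A5 = 1 − 0.4600 = 0.5400
A5 AND A5 = a·b on (0.4600, 0.4600) = 0.2116
NOT A5 OR (A5 AND A5) = a + b − a·b on (0.5400, 0.2116) = 0.6373
(A5 AND (NOT A1 AND A4)) AND (NOT A5 OR (A5 AND A5)) = a·b on (0.1670, 0.6373) = 0.1064

0.106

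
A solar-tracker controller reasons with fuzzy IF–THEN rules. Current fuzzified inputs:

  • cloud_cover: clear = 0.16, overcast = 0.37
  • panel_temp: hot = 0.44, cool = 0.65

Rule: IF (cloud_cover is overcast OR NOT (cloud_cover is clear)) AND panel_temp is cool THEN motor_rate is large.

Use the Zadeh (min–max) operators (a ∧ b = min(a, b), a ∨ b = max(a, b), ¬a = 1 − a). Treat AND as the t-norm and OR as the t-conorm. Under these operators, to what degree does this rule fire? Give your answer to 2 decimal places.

firing strength: (overcast=0.37 OR ¬clear=1−0.16=0.84) = 0.84; AND[min(a, b)] with cool=0.65 → w = 0.65

0.65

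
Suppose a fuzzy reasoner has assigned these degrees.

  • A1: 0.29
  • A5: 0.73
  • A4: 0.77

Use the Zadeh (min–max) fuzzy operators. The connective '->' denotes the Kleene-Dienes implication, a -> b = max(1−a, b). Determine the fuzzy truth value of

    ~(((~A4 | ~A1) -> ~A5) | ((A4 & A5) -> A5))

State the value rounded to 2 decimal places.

~A4 = 1 − 0.77 = 0.23
~A1 = 1 − 0.29 = 0.71
~A4 | ~A1 = max(a, b) on (0.23, 0.71) = 0.71
~A5 = 1 − 0.73 = 0.27
(~A4 | ~A1) -> ~A5  [Kleene-Dienes: max(1−a, b)] with a=0.71, b=0.27 → 0.29
A4 & A5 = min(a, b) on (0.77, 0.73) = 0.73
(A4 & A5) -> A5  [Kleene-Dienes: max(1−a, b)] with a=0.73, b=0.73 → 0.73
((~A4 | ~A1) -> ~A5) | ((A4 & A5) -> A5) = max(a, b) on (0.29, 0.73) = 0.73
~(((~A4 | ~A1) -> ~A5) | ((A4 & A5) -> A5)) = 1 − 0.73 = 0.27

0.27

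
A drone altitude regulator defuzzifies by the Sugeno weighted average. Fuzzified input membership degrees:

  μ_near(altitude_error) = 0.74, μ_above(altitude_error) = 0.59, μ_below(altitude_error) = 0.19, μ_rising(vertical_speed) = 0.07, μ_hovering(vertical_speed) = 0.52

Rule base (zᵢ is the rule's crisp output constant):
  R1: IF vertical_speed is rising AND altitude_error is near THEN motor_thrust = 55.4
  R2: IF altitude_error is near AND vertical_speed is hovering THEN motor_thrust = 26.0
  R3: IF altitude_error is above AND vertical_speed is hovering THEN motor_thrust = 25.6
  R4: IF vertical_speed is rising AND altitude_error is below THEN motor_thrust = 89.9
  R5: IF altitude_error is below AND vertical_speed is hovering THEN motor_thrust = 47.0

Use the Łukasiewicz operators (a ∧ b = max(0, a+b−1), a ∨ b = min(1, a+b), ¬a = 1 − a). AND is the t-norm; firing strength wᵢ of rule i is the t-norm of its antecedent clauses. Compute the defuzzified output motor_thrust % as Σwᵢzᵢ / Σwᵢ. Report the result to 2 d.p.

25.88

R1 (z=55.4): rising=0.07, near=0.74; AND[max(0, a+b−1)] → w = 0.00
R2 (z=26.0): near=0.74, hovering=0.52; AND[max(0, a+b−1)] → w = 0.26
R3 (z=25.6): above=0.59, hovering=0.52; AND[max(0, a+b−1)] → w = 0.11
R4 (z=89.9): rising=0.07, below=0.19; AND[max(0, a+b−1)] → w = 0.00
R5 (z=47.0): below=0.19, hovering=0.52; AND[max(0, a+b−1)] → w = 0.00
Weighted average = (0.00·55.4 + 0.26·26.0 + 0.11·25.6 + 0.00·89.9 + 0.00·47.0) / (0.00 + 0.26 + 0.11 + 0.00 + 0.00)
  = 9.5760 / 0.3700 = 25.88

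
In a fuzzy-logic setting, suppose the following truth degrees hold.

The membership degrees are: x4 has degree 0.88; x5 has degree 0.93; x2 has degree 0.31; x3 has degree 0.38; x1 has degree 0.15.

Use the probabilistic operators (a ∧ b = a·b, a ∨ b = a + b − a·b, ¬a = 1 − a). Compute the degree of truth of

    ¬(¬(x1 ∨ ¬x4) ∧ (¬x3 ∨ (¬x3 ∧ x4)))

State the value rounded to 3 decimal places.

¬x4 = 1 − 0.8800 = 0.1200
x1 ∨ ¬x4 = a + b − a·b on (0.1500, 0.1200) = 0.2520
¬(x1 ∨ ¬x4) = 1 − 0.2520 = 0.7480
¬x3 = 1 − 0.3800 = 0.6200
¬x3 = 1 − 0.3800 = 0.6200
¬x3 ∧ x4 = a·b on (0.6200, 0.8800) = 0.5456
¬x3 ∨ (¬x3 ∧ x4) = a + b − a·b on (0.6200, 0.5456) = 0.8273
¬(x1 ∨ ¬x4) ∧ (¬x3 ∨ (¬x3 ∧ x4)) = a·b on (0.7480, 0.8273) = 0.6188
¬(¬(x1 ∨ ¬x4) ∧ (¬x3 ∨ (¬x3 ∧ x4))) = 1 − 0.6188 = 0.3812

0.381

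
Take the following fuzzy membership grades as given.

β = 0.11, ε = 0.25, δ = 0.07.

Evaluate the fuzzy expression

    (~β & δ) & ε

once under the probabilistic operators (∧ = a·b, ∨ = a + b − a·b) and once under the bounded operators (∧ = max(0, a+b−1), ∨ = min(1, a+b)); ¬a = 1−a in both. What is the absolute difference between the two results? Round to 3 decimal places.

0.016

Under probabilistic:
  ~β = 1 − 0.1100 = 0.8900
  ~β & δ = a·b on (0.8900, 0.0700) = 0.0623
  (~β & δ) & ε = a·b on (0.0623, 0.2500) = 0.0156
  → value = 0.0156
Under bounded:
  ~β = 1 − 0.11 = 0.89
  ~β & δ = max(0, a+b−1) on (0.89, 0.07) = 0.00
  (~β & δ) & ε = max(0, a+b−1) on (0.00, 0.25) = 0.00
  → value = 0.0000
|0.0156 − 0.0000| = 0.016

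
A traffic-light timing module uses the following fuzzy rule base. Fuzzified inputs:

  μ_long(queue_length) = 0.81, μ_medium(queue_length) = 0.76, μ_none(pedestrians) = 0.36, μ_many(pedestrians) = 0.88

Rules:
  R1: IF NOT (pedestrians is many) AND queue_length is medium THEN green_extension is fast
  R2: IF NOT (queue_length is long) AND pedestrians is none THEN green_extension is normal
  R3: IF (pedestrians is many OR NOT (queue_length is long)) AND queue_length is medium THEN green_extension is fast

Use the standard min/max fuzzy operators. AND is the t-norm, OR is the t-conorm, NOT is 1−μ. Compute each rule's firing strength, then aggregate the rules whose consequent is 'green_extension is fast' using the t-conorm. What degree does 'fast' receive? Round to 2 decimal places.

0.76

R1: ¬many=1−0.88=0.12, medium=0.76; AND[min(a, b)] → w = 0.12
R2: ¬long=1−0.81=0.19, none=0.36; AND[min(a, b)] → w = 0.19
R3: (many=0.88 OR ¬long=1−0.81=0.19) = 0.88; AND[min(a, b)] with medium=0.76 → w = 0.76
Rules with consequent 'fast': {R1, R3} → strengths 0.12, 0.76
Aggregate via t-conorm [max(a, b)]: 0.76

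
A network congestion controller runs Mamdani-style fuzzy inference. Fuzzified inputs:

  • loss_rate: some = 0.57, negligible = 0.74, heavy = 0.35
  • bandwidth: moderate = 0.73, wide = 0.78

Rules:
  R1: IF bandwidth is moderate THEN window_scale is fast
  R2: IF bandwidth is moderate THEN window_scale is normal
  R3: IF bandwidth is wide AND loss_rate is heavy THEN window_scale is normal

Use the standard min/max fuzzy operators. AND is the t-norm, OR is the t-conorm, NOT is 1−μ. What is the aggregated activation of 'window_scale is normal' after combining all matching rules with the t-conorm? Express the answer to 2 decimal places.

R1: moderate=0.73 → w = 0.73
R2: moderate=0.73 → w = 0.73
R3: wide=0.78, heavy=0.35; AND[min(a, b)] → w = 0.35
Rules with consequent 'normal': {R2, R3} → strengths 0.73, 0.35
Aggregate via t-conorm [max(a, b)]: 0.73

0.73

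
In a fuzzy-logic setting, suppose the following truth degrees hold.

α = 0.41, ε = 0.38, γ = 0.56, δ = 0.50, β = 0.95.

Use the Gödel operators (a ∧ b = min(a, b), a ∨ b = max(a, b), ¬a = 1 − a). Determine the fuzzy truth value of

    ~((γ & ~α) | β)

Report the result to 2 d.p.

0.05

~α = 1 − 0.41 = 0.59
γ & ~α = min(a, b) on (0.56, 0.59) = 0.56
(γ & ~α) | β = max(a, b) on (0.56, 0.95) = 0.95
~((γ & ~α) | β) = 1 − 0.95 = 0.05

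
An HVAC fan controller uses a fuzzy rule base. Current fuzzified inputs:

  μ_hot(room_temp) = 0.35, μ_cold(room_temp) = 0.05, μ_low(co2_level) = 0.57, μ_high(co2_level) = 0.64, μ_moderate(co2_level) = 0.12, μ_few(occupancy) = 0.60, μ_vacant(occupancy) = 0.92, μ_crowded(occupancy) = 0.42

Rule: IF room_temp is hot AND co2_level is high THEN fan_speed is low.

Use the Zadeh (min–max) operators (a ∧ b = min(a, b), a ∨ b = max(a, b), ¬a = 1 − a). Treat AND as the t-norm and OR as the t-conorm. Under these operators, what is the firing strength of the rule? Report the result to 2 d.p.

0.35

firing strength: hot=0.35, high=0.64; AND[min(a, b)] → w = 0.35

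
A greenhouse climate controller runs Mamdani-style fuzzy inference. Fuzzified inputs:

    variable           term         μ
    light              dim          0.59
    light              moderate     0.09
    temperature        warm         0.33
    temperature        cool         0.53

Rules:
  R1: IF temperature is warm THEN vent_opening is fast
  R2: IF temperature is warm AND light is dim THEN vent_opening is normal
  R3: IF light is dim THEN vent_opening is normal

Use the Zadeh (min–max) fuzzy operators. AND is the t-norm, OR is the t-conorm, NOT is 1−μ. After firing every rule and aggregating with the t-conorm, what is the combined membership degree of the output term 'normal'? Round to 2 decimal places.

0.59

R1: warm=0.33 → w = 0.33
R2: warm=0.33, dim=0.59; AND[min(a, b)] → w = 0.33
R3: dim=0.59 → w = 0.59
Rules with consequent 'normal': {R2, R3} → strengths 0.33, 0.59
Aggregate via t-conorm [max(a, b)]: 0.59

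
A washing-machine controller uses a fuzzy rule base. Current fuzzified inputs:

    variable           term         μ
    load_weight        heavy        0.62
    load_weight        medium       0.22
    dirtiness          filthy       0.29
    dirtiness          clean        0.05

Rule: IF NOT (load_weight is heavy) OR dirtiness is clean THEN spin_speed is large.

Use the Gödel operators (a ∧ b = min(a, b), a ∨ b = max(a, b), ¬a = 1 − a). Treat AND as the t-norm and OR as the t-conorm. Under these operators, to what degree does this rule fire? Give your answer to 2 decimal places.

firing strength: ¬heavy=1−0.62=0.38, clean=0.05; OR[max(a, b)] → w = 0.38

0.38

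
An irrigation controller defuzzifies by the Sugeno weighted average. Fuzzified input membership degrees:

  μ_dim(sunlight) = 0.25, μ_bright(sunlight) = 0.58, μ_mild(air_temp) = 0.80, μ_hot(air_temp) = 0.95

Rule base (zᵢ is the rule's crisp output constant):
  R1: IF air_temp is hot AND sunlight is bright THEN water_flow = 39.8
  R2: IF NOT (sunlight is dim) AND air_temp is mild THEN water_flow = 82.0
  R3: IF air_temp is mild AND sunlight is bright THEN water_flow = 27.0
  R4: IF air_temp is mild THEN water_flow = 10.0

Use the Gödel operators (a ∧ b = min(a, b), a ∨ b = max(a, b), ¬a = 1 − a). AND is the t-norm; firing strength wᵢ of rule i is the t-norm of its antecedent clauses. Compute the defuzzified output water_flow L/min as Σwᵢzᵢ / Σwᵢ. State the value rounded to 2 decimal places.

39.94

R1 (z=39.8): hot=0.95, bright=0.58; AND[min(a, b)] → w = 0.58
R2 (z=82.0): ¬dim=1−0.25=0.75, mild=0.80; AND[min(a, b)] → w = 0.75
R3 (z=27.0): mild=0.80, bright=0.58; AND[min(a, b)] → w = 0.58
R4 (z=10.0): mild=0.80 → w = 0.80
Weighted average = (0.58·39.8 + 0.75·82.0 + 0.58·27.0 + 0.80·10.0) / (0.58 + 0.75 + 0.58 + 0.80)
  = 108.2440 / 2.7100 = 39.94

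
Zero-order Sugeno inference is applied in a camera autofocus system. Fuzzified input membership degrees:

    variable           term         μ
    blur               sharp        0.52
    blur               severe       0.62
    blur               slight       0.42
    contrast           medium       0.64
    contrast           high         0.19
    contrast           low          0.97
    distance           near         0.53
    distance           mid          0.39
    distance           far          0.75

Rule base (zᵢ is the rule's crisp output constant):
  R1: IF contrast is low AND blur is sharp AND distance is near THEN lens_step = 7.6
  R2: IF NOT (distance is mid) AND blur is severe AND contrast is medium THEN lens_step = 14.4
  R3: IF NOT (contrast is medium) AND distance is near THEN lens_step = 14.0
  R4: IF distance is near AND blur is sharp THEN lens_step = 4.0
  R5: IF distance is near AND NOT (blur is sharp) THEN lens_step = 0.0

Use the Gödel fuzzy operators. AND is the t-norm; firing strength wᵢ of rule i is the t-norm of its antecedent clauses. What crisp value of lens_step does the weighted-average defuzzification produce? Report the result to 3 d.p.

7.974

R1 (z=7.6): low=0.97, sharp=0.52, near=0.53; AND[min(a, b)] → w = 0.52
R2 (z=14.4): ¬mid=1−0.39=0.61, severe=0.62, medium=0.64; AND[min(a, b)] → w = 0.61
R3 (z=14.0): ¬medium=1−0.64=0.36, near=0.53; AND[min(a, b)] → w = 0.36
R4 (z=4.0): near=0.53, sharp=0.52; AND[min(a, b)] → w = 0.52
R5 (z=0.0): near=0.53, ¬sharp=1−0.52=0.48; AND[min(a, b)] → w = 0.48
Weighted average = (0.52·7.6 + 0.61·14.4 + 0.36·14.0 + 0.52·4.0 + 0.48·0.0) / (0.52 + 0.61 + 0.36 + 0.52 + 0.48)
  = 19.8560 / 2.4900 = 7.974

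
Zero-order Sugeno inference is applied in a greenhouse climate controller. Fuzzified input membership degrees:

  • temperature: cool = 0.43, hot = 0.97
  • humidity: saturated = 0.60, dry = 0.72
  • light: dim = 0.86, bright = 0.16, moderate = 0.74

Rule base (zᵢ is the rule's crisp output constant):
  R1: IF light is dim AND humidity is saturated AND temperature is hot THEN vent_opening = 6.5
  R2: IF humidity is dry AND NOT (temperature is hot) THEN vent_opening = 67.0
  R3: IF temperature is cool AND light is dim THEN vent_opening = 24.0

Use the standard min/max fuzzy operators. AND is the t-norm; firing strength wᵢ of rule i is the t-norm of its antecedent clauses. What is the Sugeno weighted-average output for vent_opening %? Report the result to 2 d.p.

R1 (z=6.5): dim=0.86, saturated=0.60, hot=0.97; AND[min(a, b)] → w = 0.60
R2 (z=67.0): dry=0.72, ¬hot=1−0.97=0.03; AND[min(a, b)] → w = 0.03
R3 (z=24.0): cool=0.43, dim=0.86; AND[min(a, b)] → w = 0.43
Weighted average = (0.60·6.5 + 0.03·67.0 + 0.43·24.0) / (0.60 + 0.03 + 0.43)
  = 16.2300 / 1.0600 = 15.31

15.31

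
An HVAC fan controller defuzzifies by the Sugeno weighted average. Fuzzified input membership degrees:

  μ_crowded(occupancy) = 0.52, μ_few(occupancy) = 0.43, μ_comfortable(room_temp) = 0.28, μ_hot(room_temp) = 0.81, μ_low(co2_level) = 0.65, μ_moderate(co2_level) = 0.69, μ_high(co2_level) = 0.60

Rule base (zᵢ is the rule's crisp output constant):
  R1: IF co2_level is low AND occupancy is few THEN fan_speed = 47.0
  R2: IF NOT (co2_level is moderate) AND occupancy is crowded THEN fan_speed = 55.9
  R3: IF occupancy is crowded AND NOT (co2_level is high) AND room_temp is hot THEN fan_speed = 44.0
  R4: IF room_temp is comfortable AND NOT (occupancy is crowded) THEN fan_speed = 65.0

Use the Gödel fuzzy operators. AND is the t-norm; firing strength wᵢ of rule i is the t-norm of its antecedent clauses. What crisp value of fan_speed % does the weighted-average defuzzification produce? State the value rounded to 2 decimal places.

R1 (z=47.0): low=0.65, few=0.43; AND[min(a, b)] → w = 0.43
R2 (z=55.9): ¬moderate=1−0.69=0.31, crowded=0.52; AND[min(a, b)] → w = 0.31
R3 (z=44.0): crowded=0.52, ¬high=1−0.60=0.40, hot=0.81; AND[min(a, b)] → w = 0.40
R4 (z=65.0): comfortable=0.28, ¬crowded=1−0.52=0.48; AND[min(a, b)] → w = 0.28
Weighted average = (0.43·47.0 + 0.31·55.9 + 0.40·44.0 + 0.28·65.0) / (0.43 + 0.31 + 0.40 + 0.28)
  = 73.3390 / 1.4200 = 51.65

51.65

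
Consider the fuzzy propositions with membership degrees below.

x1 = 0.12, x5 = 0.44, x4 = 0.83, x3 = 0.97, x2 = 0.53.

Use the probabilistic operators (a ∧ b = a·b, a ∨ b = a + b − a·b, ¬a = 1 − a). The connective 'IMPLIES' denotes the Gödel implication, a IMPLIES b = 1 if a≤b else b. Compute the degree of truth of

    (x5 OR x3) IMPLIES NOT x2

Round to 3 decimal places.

x5 OR x3 = a + b − a·b on (0.4400, 0.9700) = 0.9832
NOT x2 = 1 − 0.5300 = 0.4700
(x5 OR x3) IMPLIES NOT x2  [Gödel: 1 if a≤b else b] with a=0.9832, b=0.4700 → 0.4700

0.470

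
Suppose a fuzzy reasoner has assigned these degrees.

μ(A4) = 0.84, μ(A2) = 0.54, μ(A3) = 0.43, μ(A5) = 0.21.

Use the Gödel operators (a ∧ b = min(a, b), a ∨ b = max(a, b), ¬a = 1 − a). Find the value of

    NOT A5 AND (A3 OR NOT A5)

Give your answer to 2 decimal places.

0.79

NOT A5 = 1 − 0.21 = 0.79
NOT A5 = 1 − 0.21 = 0.79
A3 OR NOT A5 = max(a, b) on (0.43, 0.79) = 0.79
NOT A5 AND (A3 OR NOT A5) = min(a, b) on (0.79, 0.79) = 0.79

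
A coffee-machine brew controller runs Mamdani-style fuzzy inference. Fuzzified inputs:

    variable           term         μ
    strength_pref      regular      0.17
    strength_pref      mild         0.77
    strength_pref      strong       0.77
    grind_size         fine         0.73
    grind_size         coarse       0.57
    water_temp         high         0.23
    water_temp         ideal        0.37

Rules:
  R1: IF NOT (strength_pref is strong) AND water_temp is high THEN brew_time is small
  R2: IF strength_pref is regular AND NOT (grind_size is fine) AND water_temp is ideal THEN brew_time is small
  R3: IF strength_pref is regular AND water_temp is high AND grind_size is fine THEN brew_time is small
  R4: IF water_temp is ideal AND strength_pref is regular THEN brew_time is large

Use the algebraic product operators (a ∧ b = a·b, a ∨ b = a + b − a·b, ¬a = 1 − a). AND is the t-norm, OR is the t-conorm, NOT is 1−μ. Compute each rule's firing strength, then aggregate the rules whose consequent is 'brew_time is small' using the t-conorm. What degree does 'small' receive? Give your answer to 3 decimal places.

0.096

R1: ¬strong=1−0.77=0.23, high=0.23; AND[a·b] → w = 0.0529
R2: regular=0.17, ¬fine=1−0.73=0.27, ideal=0.37; AND[a·b] → w = 0.0170
R3: regular=0.17, high=0.23, fine=0.73; AND[a·b] → w = 0.0285
R4: ideal=0.37, regular=0.17; AND[a·b] → w = 0.0629
Rules with consequent 'small': {R1, R2, R3} → strengths 0.0529, 0.0170, 0.0285
Aggregate via t-conorm [a + b − a·b]: 0.0956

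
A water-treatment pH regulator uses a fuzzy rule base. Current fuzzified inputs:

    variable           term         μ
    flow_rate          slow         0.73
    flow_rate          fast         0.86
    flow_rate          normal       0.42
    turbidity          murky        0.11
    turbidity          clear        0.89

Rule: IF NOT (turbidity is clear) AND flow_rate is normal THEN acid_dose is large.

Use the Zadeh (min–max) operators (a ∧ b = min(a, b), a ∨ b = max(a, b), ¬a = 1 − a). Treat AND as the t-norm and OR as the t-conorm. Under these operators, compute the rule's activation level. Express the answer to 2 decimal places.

firing strength: ¬clear=1−0.89=0.11, normal=0.42; AND[min(a, b)] → w = 0.11

0.11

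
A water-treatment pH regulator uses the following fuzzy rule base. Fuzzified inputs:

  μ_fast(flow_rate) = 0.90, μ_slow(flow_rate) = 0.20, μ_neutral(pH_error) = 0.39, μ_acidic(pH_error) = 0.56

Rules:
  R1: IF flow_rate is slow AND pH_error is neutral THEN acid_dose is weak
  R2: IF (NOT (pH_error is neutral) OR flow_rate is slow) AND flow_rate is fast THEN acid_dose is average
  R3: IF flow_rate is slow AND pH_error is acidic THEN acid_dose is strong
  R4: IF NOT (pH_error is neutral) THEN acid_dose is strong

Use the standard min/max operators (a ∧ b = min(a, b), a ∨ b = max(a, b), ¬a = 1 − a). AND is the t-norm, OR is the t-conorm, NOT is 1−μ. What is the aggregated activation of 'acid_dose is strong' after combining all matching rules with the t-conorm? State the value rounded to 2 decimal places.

0.61

R1: slow=0.20, neutral=0.39; AND[min(a, b)] → w = 0.20
R2: (¬neutral=1−0.39=0.61 OR slow=0.20) = 0.61; AND[min(a, b)] with fast=0.90 → w = 0.61
R3: slow=0.20, acidic=0.56; AND[min(a, b)] → w = 0.20
R4: ¬neutral=1−0.39=0.61 → w = 0.61
Rules with consequent 'strong': {R3, R4} → strengths 0.20, 0.61
Aggregate via t-conorm [max(a, b)]: 0.61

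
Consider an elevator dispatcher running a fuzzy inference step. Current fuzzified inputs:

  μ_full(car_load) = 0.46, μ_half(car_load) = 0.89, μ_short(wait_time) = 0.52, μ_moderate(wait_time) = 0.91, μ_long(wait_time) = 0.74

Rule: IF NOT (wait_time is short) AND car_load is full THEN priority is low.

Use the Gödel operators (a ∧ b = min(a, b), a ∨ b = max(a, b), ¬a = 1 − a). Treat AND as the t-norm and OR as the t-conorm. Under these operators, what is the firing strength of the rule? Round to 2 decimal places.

firing strength: ¬short=1−0.52=0.48, full=0.46; AND[min(a, b)] → w = 0.46

0.46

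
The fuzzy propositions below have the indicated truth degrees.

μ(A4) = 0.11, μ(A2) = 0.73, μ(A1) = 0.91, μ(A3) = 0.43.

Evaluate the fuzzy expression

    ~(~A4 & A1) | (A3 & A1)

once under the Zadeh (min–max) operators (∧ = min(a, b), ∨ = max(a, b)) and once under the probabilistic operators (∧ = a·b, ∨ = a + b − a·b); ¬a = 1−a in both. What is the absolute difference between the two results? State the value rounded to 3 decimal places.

0.077

Under Zadeh (min–max):
  ~A4 = 1 − 0.11 = 0.89
  ~A4 & A1 = min(a, b) on (0.89, 0.91) = 0.89
  ~(~A4 & A1) = 1 − 0.89 = 0.11
  A3 & A1 = min(a, b) on (0.43, 0.91) = 0.43
  ~(~A4 & A1) | (A3 & A1) = max(a, b) on (0.11, 0.43) = 0.43
  → value = 0.4300
Under probabilistic:
  ~A4 = 1 − 0.1100 = 0.8900
  ~A4 & A1 = a·b on (0.8900, 0.9100) = 0.8099
  ~(~A4 & A1) = 1 − 0.8099 = 0.1901
  A3 & A1 = a·b on (0.4300, 0.9100) = 0.3913
  ~(~A4 & A1) | (A3 & A1) = a + b − a·b on (0.1901, 0.3913) = 0.5070
  → value = 0.5070
|0.4300 − 0.5070| = 0.077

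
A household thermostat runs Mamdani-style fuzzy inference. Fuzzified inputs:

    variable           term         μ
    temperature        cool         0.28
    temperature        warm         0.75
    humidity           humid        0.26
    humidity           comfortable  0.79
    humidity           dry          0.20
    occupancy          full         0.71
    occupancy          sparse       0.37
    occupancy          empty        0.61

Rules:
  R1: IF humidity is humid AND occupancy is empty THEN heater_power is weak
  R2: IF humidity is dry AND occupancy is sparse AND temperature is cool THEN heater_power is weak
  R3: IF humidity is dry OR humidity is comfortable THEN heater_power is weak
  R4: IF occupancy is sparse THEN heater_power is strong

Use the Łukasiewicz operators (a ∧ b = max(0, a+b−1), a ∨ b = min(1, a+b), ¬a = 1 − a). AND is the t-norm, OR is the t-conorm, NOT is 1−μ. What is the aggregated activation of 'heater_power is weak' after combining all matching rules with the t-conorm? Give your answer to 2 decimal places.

R1: humid=0.26, empty=0.61; AND[max(0, a+b−1)] → w = 0.00
R2: dry=0.20, sparse=0.37, cool=0.28; AND[max(0, a+b−1)] → w = 0.00
R3: dry=0.20, comfortable=0.79; OR[min(1, a+b)] → w = 0.99
R4: sparse=0.37 → w = 0.37
Rules with consequent 'weak': {R1, R2, R3} → strengths 0.00, 0.00, 0.99
Aggregate via t-conorm [min(1, a+b)]: 0.99

0.99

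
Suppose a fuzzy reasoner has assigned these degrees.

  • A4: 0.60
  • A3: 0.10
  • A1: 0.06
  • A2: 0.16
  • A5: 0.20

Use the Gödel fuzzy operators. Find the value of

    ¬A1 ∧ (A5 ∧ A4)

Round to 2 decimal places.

0.20

¬A1 = 1 − 0.06 = 0.94
A5 ∧ A4 = min(a, b) on (0.20, 0.60) = 0.20
¬A1 ∧ (A5 ∧ A4) = min(a, b) on (0.94, 0.20) = 0.20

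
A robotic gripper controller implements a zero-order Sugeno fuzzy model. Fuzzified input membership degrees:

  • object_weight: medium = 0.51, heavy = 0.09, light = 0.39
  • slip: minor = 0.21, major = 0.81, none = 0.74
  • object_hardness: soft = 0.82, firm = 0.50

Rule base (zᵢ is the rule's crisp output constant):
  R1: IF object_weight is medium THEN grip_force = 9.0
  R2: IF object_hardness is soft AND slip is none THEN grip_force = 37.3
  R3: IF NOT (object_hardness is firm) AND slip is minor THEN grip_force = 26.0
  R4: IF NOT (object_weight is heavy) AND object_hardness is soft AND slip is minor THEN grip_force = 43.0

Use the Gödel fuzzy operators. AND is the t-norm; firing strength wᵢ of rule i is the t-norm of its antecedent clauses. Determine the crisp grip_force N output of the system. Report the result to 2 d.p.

R1 (z=9.0): medium=0.51 → w = 0.51
R2 (z=37.3): soft=0.82, none=0.74; AND[min(a, b)] → w = 0.74
R3 (z=26.0): ¬firm=1−0.50=0.50, minor=0.21; AND[min(a, b)] → w = 0.21
R4 (z=43.0): ¬heavy=1−0.09=0.91, soft=0.82, minor=0.21; AND[min(a, b)] → w = 0.21
Weighted average = (0.51·9.0 + 0.74·37.3 + 0.21·26.0 + 0.21·43.0) / (0.51 + 0.74 + 0.21 + 0.21)
  = 46.6820 / 1.6700 = 27.95

27.95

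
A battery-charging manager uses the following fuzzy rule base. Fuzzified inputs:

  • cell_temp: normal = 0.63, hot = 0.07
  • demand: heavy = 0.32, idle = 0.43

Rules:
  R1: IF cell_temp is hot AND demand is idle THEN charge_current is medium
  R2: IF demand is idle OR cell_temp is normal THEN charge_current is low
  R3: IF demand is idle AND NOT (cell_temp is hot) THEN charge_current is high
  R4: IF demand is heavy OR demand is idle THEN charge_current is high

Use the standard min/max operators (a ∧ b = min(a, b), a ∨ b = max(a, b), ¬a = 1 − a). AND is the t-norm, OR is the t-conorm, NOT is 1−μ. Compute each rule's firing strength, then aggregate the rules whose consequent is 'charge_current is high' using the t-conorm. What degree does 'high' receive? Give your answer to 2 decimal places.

R1: hot=0.07, idle=0.43; AND[min(a, b)] → w = 0.07
R2: idle=0.43, normal=0.63; OR[max(a, b)] → w = 0.63
R3: idle=0.43, ¬hot=1−0.07=0.93; AND[min(a, b)] → w = 0.43
R4: heavy=0.32, idle=0.43; OR[max(a, b)] → w = 0.43
Rules with consequent 'high': {R3, R4} → strengths 0.43, 0.43
Aggregate via t-conorm [max(a, b)]: 0.43

0.43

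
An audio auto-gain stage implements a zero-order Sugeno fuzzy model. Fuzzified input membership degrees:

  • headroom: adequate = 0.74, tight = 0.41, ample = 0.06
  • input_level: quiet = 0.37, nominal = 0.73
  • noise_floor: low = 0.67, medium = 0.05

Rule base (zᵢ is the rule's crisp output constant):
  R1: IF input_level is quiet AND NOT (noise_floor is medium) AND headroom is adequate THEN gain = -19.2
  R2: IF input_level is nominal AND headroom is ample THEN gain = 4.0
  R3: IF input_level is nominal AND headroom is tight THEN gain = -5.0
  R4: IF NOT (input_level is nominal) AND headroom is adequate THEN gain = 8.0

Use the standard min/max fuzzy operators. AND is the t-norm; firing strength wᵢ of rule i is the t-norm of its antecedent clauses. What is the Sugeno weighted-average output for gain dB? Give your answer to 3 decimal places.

-6.085

R1 (z=-19.2): quiet=0.37, ¬medium=1−0.05=0.95, adequate=0.74; AND[min(a, b)] → w = 0.37
R2 (z=4.0): nominal=0.73, ample=0.06; AND[min(a, b)] → w = 0.06
R3 (z=-5.0): nominal=0.73, tight=0.41; AND[min(a, b)] → w = 0.41
R4 (z=8.0): ¬nominal=1−0.73=0.27, adequate=0.74; AND[min(a, b)] → w = 0.27
Weighted average = (0.37·-19.2 + 0.06·4.0 + 0.41·-5.0 + 0.27·8.0) / (0.37 + 0.06 + 0.41 + 0.27)
  = -6.7540 / 1.1100 = -6.085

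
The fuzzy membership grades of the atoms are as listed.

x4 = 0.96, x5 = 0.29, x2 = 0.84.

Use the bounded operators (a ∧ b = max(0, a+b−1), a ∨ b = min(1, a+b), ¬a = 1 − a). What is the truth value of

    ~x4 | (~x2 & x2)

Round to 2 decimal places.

~x4 = 1 − 0.96 = 0.04
~x2 = 1 − 0.84 = 0.16
~x2 & x2 = max(0, a+b−1) on (0.16, 0.84) = 0.00
~x4 | (~x2 & x2) = min(1, a+b) on (0.04, 0.00) = 0.04

0.04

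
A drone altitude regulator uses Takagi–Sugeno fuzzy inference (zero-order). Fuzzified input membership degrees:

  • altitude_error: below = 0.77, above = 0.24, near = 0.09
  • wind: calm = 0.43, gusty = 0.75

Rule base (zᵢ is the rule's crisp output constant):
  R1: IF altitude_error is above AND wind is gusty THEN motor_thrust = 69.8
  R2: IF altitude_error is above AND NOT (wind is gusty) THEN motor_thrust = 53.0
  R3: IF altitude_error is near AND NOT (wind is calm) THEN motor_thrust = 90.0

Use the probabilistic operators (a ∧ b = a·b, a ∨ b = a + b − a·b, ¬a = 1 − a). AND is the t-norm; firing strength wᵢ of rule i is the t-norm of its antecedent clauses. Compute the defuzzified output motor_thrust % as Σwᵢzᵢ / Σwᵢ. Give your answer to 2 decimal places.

69.90

R1 (z=69.8): above=0.24, gusty=0.75; AND[a·b] → w = 0.1800
R2 (z=53.0): above=0.24, ¬gusty=1−0.75=0.25; AND[a·b] → w = 0.0600
R3 (z=90.0): near=0.09, ¬calm=1−0.43=0.57; AND[a·b] → w = 0.0513
Weighted average = (0.1800·69.8 + 0.0600·53.0 + 0.0513·90.0) / (0.1800 + 0.0600 + 0.0513)
  = 20.3610 / 0.2913 = 69.90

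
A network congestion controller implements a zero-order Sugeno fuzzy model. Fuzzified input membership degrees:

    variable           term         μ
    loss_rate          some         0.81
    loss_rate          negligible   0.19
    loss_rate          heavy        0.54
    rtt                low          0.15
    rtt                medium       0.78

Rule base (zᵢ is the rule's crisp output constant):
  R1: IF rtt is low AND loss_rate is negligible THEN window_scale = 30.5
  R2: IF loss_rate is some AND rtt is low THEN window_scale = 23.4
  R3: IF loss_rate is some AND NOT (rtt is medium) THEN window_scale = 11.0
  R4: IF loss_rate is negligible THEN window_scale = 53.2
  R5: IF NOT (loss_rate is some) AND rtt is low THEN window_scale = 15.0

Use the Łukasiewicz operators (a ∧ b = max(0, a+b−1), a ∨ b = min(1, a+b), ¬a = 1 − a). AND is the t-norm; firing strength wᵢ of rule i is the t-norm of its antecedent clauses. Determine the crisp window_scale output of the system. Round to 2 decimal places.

R1 (z=30.5): low=0.15, negligible=0.19; AND[max(0, a+b−1)] → w = 0.00
R2 (z=23.4): some=0.81, low=0.15; AND[max(0, a+b−1)] → w = 0.00
R3 (z=11.0): some=0.81, ¬medium=1−0.78=0.22; AND[max(0, a+b−1)] → w = 0.03
R4 (z=53.2): negligible=0.19 → w = 0.19
R5 (z=15.0): ¬some=1−0.81=0.19, low=0.15; AND[max(0, a+b−1)] → w = 0.00
Weighted average = (0.00·30.5 + 0.00·23.4 + 0.03·11.0 + 0.19·53.2 + 0.00·15.0) / (0.00 + 0.00 + 0.03 + 0.19 + 0.00)
  = 10.4380 / 0.2200 = 47.45

47.45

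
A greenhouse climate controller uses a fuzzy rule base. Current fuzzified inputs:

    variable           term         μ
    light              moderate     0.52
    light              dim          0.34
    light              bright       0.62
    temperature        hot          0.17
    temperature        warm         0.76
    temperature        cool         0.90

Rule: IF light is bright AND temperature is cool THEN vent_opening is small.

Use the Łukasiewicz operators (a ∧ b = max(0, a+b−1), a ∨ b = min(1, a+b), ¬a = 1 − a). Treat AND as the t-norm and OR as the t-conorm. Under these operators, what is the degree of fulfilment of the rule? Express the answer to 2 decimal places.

firing strength: bright=0.62, cool=0.90; AND[max(0, a+b−1)] → w = 0.52

0.52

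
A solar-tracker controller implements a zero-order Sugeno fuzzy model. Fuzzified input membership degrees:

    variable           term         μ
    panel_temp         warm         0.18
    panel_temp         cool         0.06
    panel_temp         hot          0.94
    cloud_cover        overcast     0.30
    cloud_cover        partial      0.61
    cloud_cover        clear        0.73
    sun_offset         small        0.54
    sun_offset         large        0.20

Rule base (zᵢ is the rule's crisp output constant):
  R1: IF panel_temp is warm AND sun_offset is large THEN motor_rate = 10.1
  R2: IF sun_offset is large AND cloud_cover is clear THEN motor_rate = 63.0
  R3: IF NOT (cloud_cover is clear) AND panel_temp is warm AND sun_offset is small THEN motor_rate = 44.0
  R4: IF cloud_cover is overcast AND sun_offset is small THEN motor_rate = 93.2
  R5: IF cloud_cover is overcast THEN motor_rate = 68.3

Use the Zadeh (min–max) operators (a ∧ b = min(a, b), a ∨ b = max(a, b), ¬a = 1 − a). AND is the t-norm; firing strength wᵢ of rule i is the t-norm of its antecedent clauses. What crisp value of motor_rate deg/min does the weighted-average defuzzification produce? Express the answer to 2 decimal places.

R1 (z=10.1): warm=0.18, large=0.20; AND[min(a, b)] → w = 0.18
R2 (z=63.0): large=0.20, clear=0.73; AND[min(a, b)] → w = 0.20
R3 (z=44.0): ¬clear=1−0.73=0.27, warm=0.18, small=0.54; AND[min(a, b)] → w = 0.18
R4 (z=93.2): overcast=0.30, small=0.54; AND[min(a, b)] → w = 0.30
R5 (z=68.3): overcast=0.30 → w = 0.30
Weighted average = (0.18·10.1 + 0.20·63.0 + 0.18·44.0 + 0.30·93.2 + 0.30·68.3) / (0.18 + 0.20 + 0.18 + 0.30 + 0.30)
  = 70.7880 / 1.1600 = 61.02

61.02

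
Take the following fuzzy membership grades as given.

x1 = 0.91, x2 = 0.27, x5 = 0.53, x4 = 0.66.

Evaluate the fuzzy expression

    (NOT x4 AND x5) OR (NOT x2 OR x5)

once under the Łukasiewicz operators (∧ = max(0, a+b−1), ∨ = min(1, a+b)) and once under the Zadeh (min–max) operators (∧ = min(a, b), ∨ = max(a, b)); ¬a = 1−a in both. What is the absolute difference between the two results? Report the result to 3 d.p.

0.270

Under Łukasiewicz:
  NOT x4 = 1 − 0.66 = 0.34
  NOT x4 AND x5 = max(0, a+b−1) on (0.34, 0.53) = 0.00
  NOT x2 = 1 − 0.27 = 0.73
  NOT x2 OR x5 = min(1, a+b) on (0.73, 0.53) = 1.00
  (NOT x4 AND x5) OR (NOT x2 OR x5) = min(1, a+b) on (0.00, 1.00) = 1.00
  → value = 1.0000
Under Zadeh (min–max):
  NOT x4 = 1 − 0.66 = 0.34
  NOT x4 AND x5 = min(a, b) on (0.34, 0.53) = 0.34
  NOT x2 = 1 − 0.27 = 0.73
  NOT x2 OR x5 = max(a, b) on (0.73, 0.53) = 0.73
  (NOT x4 AND x5) OR (NOT x2 OR x5) = max(a, b) on (0.34, 0.73) = 0.73
  → value = 0.7300
|1.0000 − 0.7300| = 0.270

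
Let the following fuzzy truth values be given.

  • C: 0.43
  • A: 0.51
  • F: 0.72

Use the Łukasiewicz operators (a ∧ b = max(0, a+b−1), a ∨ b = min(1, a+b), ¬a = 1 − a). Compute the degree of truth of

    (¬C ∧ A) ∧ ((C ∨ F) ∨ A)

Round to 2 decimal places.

0.08

¬C = 1 − 0.43 = 0.57
¬C ∧ A = max(0, a+b−1) on (0.57, 0.51) = 0.08
C ∨ F = min(1, a+b) on (0.43, 0.72) = 1.00
(C ∨ F) ∨ A = min(1, a+b) on (1.00, 0.51) = 1.00
(¬C ∧ A) ∧ ((C ∨ F) ∨ A) = max(0, a+b−1) on (0.08, 1.00) = 0.08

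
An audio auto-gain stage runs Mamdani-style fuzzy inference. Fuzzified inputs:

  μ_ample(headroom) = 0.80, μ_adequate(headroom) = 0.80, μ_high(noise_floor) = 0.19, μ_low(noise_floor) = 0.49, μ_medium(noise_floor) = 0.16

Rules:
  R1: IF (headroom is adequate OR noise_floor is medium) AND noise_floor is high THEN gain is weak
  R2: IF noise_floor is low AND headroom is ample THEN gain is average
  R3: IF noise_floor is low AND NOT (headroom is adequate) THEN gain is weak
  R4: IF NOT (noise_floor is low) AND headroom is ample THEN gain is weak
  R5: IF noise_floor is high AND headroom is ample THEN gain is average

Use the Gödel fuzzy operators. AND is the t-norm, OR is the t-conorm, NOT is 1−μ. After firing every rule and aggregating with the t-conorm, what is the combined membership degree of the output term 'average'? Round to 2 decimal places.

0.49

R1: (adequate=0.80 OR medium=0.16) = 0.80; AND[min(a, b)] with high=0.19 → w = 0.19
R2: low=0.49, ample=0.80; AND[min(a, b)] → w = 0.49
R3: low=0.49, ¬adequate=1−0.80=0.20; AND[min(a, b)] → w = 0.20
R4: ¬low=1−0.49=0.51, ample=0.80; AND[min(a, b)] → w = 0.51
R5: high=0.19, ample=0.80; AND[min(a, b)] → w = 0.19
Rules with consequent 'average': {R2, R5} → strengths 0.49, 0.19
Aggregate via t-conorm [max(a, b)]: 0.49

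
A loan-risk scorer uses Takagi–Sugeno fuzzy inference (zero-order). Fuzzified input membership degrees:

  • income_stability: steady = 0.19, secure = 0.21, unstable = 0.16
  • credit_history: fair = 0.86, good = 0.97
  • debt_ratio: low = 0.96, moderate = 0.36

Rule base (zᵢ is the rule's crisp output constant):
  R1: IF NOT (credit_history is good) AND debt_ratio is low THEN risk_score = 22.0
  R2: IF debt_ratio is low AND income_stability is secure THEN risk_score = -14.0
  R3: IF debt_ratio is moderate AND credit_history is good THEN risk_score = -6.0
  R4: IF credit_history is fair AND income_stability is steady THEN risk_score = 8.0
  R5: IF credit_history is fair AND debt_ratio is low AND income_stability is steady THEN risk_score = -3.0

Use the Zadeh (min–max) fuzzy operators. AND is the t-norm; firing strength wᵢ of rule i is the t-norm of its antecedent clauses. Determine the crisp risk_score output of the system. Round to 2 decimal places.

R1 (z=22.0): ¬good=1−0.97=0.03, low=0.96; AND[min(a, b)] → w = 0.03
R2 (z=-14.0): low=0.96, secure=0.21; AND[min(a, b)] → w = 0.21
R3 (z=-6.0): moderate=0.36, good=0.97; AND[min(a, b)] → w = 0.36
R4 (z=8.0): fair=0.86, steady=0.19; AND[min(a, b)] → w = 0.19
R5 (z=-3.0): fair=0.86, low=0.96, steady=0.19; AND[min(a, b)] → w = 0.19
Weighted average = (0.03·22.0 + 0.21·-14.0 + 0.36·-6.0 + 0.19·8.0 + 0.19·-3.0) / (0.03 + 0.21 + 0.36 + 0.19 + 0.19)
  = -3.4900 / 0.9800 = -3.56

-3.56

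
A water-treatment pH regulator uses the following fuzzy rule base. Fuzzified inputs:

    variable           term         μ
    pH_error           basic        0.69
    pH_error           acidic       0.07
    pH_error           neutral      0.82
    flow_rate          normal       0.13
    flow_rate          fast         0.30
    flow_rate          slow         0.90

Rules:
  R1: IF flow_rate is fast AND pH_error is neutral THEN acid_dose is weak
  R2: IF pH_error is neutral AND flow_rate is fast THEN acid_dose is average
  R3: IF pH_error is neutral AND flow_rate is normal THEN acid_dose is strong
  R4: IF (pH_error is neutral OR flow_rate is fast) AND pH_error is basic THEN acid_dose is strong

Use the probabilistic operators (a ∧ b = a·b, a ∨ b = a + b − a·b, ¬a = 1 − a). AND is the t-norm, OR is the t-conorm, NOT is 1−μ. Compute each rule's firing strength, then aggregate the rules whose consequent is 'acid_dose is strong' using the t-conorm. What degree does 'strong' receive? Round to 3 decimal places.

R1: fast=0.30, neutral=0.82; AND[a·b] → w = 0.2460
R2: neutral=0.82, fast=0.30; AND[a·b] → w = 0.2460
R3: neutral=0.82, normal=0.13; AND[a·b] → w = 0.1066
R4: (neutral=0.82 OR fast=0.30) = 0.8740; AND[a·b] with basic=0.69 → w = 0.6031
Rules with consequent 'strong': {R3, R4} → strengths 0.1066, 0.6031
Aggregate via t-conorm [a + b − a·b]: 0.6454

0.645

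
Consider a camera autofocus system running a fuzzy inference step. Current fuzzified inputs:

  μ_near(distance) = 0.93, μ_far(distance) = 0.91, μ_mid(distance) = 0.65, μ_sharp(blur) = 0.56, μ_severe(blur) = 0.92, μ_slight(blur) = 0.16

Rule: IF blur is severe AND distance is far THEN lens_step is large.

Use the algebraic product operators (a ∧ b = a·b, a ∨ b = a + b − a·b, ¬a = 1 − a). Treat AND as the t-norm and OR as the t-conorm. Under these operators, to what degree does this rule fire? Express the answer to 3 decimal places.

firing strength: severe=0.92, far=0.91; AND[a·b] → w = 0.8372

0.837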